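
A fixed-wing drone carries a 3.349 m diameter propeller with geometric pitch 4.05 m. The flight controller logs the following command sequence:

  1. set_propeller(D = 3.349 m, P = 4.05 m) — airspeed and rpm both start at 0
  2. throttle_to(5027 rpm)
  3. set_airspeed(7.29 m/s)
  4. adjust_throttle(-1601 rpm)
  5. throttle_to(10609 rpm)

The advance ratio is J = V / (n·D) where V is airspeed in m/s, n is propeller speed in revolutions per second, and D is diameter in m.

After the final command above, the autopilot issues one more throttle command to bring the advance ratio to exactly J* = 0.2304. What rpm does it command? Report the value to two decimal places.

set_propeller: D = 3.349 m, P = 4.05 m (p = P/D = 1.209316); state ← (V=0, rpm=0)
throttle_to(5027): rpm ← 5027
set_airspeed(7.29): V ← 7.29 m/s
adjust_throttle(-1601): rpm ← 5027 -1601 = 3426
throttle_to(10609): rpm ← 10609
final state: V = 7.29 m/s, rpm = 10609 → n = rpm/60 = 176.816667 rev/s
target J* = 0.2304; solve J* = V/(n·D) for n: n = V/(J*·D) = 7.29/(0.2304 × 3.349) = 9.447783 rev/s
rpm = 60·n = 566.866975

rpm = 566.87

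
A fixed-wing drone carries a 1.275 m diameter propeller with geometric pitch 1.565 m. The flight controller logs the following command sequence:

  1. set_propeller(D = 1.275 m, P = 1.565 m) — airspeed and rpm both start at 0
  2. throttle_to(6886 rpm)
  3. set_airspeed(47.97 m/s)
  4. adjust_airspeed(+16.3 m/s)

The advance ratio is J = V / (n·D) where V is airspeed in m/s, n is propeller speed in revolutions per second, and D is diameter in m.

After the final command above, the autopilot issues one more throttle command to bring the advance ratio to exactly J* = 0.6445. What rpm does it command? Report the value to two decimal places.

set_propeller: D = 1.275 m, P = 1.565 m (p = P/D = 1.227451); state ← (V=0, rpm=0)
throttle_to(6886): rpm ← 6886
set_airspeed(47.97): V ← 47.97 m/s
adjust_airspeed(+16.3): V ← 47.97 +16.3 = 64.27 m/s
final state: V = 64.27 m/s, rpm = 6886 → n = rpm/60 = 114.766667 rev/s
target J* = 0.6445; solve J* = V/(n·D) for n: n = V/(J*·D) = 64.27/(0.6445 × 1.275) = 78.212324 rev/s
rpm = 60·n = 4692.739470

rpm = 4692.74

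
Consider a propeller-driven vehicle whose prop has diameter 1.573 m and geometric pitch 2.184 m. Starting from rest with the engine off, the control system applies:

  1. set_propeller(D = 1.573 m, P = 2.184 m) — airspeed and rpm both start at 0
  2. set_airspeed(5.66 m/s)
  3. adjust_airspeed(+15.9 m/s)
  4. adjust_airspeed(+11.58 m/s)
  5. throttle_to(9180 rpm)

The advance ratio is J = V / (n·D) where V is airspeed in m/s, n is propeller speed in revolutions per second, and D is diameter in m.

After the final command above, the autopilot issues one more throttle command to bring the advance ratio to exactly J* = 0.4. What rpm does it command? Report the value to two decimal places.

rpm = 3160.20

set_propeller: D = 1.573 m, P = 2.184 m (p = P/D = 1.388430); state ← (V=0, rpm=0)
set_airspeed(5.66): V ← 5.66 m/s
adjust_airspeed(+15.9): V ← 5.66 +15.9 = 21.56 m/s
adjust_airspeed(+11.58): V ← 21.56 +11.58 = 33.14 m/s
throttle_to(9180): rpm ← 9180
final state: V = 33.14 m/s, rpm = 9180 → n = rpm/60 = 153.000000 rev/s
target J* = 0.4; solve J* = V/(n·D) for n: n = V/(J*·D) = 33.14/(0.4 × 1.573) = 52.670057 rev/s
rpm = 60·n = 3160.203433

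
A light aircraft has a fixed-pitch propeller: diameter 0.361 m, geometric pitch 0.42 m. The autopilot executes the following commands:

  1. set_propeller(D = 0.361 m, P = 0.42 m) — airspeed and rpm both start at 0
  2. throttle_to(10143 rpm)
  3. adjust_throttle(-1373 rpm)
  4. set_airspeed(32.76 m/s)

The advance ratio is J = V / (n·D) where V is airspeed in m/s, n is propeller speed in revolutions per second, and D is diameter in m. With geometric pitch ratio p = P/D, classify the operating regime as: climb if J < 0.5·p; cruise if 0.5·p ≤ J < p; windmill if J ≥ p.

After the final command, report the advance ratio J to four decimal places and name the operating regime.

J = 0.6209, regime = cruise

set_propeller: D = 0.361 m, P = 0.42 m (p = P/D = 1.163435); state ← (V=0, rpm=0)
throttle_to(10143): rpm ← 10143
adjust_throttle(-1373): rpm ← 10143 -1373 = 8770
set_airspeed(32.76): V ← 32.76 m/s
final state: V = 32.76 m/s, rpm = 8770 → n = rpm/60 = 146.166667 rev/s
J = V / (n·D) = 32.76 / (146.166667 × 0.361) = 0.620852
regime bands: climb J<0.5817 | cruise [0.5817, 1.1634) | windmill J≥1.1634
J = 0.6209 → cruise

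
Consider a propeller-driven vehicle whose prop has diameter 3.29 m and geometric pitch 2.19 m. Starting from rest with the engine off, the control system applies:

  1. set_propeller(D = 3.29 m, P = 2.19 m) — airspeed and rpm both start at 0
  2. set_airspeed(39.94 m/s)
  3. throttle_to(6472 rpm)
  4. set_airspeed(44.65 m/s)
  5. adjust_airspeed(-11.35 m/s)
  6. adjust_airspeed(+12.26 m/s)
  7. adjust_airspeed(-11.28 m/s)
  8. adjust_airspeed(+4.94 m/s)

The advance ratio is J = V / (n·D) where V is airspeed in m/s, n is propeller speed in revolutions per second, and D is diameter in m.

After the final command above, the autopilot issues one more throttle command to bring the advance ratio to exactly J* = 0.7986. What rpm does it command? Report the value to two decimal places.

rpm = 895.64

set_propeller: D = 3.29 m, P = 2.19 m (p = P/D = 0.665653); state ← (V=0, rpm=0)
set_airspeed(39.94): V ← 39.94 m/s
throttle_to(6472): rpm ← 6472
set_airspeed(44.65): V ← 44.65 m/s
adjust_airspeed(-11.35): V ← 44.65 -11.35 = 33.3 m/s
adjust_airspeed(+12.26): V ← 33.3 +12.26 = 45.56 m/s
adjust_airspeed(-11.28): V ← 45.56 -11.28 = 34.28 m/s
adjust_airspeed(+4.94): V ← 34.28 +4.94 = 39.22 m/s
final state: V = 39.22 m/s, rpm = 6472 → n = rpm/60 = 107.866667 rev/s
target J* = 0.7986; solve J* = V/(n·D) for n: n = V/(J*·D) = 39.22/(0.7986 × 3.29) = 14.927339 rev/s
rpm = 60·n = 895.640319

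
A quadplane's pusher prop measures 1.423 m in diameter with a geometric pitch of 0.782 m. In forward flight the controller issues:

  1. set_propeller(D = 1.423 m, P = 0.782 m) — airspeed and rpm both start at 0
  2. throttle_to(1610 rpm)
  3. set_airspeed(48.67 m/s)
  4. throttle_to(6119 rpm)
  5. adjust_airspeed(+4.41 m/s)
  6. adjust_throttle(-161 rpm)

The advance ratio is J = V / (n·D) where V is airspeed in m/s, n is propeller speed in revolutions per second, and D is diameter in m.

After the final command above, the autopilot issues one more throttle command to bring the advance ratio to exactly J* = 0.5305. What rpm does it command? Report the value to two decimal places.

set_propeller: D = 1.423 m, P = 0.782 m (p = P/D = 0.549543); state ← (V=0, rpm=0)
throttle_to(1610): rpm ← 1610
set_airspeed(48.67): V ← 48.67 m/s
throttle_to(6119): rpm ← 6119
adjust_airspeed(+4.41): V ← 48.67 +4.41 = 53.08 m/s
adjust_throttle(-161): rpm ← 6119 -161 = 5958
final state: V = 53.08 m/s, rpm = 5958 → n = rpm/60 = 99.300000 rev/s
target J* = 0.5305; solve J* = V/(n·D) for n: n = V/(J*·D) = 53.08/(0.5305 × 1.423) = 70.313809 rev/s
rpm = 60·n = 4218.828549

rpm = 4218.83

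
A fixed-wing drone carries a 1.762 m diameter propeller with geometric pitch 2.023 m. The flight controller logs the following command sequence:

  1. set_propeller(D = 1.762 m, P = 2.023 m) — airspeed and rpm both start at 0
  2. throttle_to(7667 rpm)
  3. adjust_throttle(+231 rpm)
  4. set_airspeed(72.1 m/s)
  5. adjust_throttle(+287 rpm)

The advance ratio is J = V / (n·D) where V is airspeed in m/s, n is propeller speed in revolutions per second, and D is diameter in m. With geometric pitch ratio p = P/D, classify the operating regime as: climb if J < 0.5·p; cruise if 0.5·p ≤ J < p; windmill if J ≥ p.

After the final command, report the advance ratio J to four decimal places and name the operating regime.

J = 0.3000, regime = climb

set_propeller: D = 1.762 m, P = 2.023 m (p = P/D = 1.148127); state ← (V=0, rpm=0)
throttle_to(7667): rpm ← 7667
adjust_throttle(+231): rpm ← 7667 +231 = 7898
set_airspeed(72.1): V ← 72.1 m/s
adjust_throttle(+287): rpm ← 7898 +287 = 8185
final state: V = 72.1 m/s, rpm = 8185 → n = rpm/60 = 136.416667 rev/s
J = V / (n·D) = 72.1 / (136.416667 × 1.762) = 0.299959
regime bands: climb J<0.5741 | cruise [0.5741, 1.1481) | windmill J≥1.1481
J = 0.3000 → climb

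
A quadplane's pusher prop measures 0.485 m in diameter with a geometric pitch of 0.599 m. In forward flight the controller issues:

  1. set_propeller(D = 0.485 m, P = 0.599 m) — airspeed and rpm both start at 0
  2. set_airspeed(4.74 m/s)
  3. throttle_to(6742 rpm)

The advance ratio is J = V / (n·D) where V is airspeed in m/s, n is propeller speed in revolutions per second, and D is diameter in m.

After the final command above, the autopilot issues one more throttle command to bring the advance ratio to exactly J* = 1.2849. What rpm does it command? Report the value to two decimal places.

rpm = 456.37

set_propeller: D = 0.485 m, P = 0.599 m (p = P/D = 1.235052); state ← (V=0, rpm=0)
set_airspeed(4.74): V ← 4.74 m/s
throttle_to(6742): rpm ← 6742
final state: V = 4.74 m/s, rpm = 6742 → n = rpm/60 = 112.366667 rev/s
target J* = 1.2849; solve J* = V/(n·D) for n: n = V/(J*·D) = 4.74/(1.2849 × 0.485) = 7.606192 rev/s
rpm = 60·n = 456.371510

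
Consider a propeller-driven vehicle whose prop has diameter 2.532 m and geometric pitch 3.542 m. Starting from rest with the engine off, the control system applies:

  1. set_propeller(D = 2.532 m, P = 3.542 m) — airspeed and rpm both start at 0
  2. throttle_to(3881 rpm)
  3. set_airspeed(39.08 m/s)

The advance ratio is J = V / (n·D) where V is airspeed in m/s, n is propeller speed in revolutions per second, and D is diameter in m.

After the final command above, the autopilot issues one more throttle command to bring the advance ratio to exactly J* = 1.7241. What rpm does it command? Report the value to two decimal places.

set_propeller: D = 2.532 m, P = 3.542 m (p = P/D = 1.398894); state ← (V=0, rpm=0)
throttle_to(3881): rpm ← 3881
set_airspeed(39.08): V ← 39.08 m/s
final state: V = 39.08 m/s, rpm = 3881 → n = rpm/60 = 64.683333 rev/s
target J* = 1.7241; solve J* = V/(n·D) for n: n = V/(J*·D) = 39.08/(1.7241 × 2.532) = 8.952172 rev/s
rpm = 60·n = 537.130300

rpm = 537.13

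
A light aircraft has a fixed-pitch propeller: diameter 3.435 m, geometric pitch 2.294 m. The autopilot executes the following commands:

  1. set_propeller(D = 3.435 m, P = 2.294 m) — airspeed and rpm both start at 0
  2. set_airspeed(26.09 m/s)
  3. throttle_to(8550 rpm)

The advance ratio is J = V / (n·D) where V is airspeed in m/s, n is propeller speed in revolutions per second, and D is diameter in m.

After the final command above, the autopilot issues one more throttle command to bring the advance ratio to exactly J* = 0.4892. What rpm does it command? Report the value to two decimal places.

set_propeller: D = 3.435 m, P = 2.294 m (p = P/D = 0.667831); state ← (V=0, rpm=0)
set_airspeed(26.09): V ← 26.09 m/s
throttle_to(8550): rpm ← 8550
final state: V = 26.09 m/s, rpm = 8550 → n = rpm/60 = 142.500000 rev/s
target J* = 0.4892; solve J* = V/(n·D) for n: n = V/(J*·D) = 26.09/(0.4892 × 3.435) = 15.526047 rev/s
rpm = 60·n = 931.562805

rpm = 931.56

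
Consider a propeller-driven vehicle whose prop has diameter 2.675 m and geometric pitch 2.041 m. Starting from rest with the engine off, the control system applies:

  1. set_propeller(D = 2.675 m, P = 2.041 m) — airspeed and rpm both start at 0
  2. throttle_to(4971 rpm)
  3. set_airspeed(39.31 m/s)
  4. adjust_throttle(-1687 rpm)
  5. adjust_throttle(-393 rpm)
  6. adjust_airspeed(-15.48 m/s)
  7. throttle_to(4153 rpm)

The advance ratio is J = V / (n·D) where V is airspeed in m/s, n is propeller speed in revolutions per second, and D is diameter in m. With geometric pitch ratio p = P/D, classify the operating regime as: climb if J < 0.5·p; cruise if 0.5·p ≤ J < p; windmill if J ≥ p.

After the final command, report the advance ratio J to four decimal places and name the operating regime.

J = 0.1287, regime = climb

set_propeller: D = 2.675 m, P = 2.041 m (p = P/D = 0.762991); state ← (V=0, rpm=0)
throttle_to(4971): rpm ← 4971
set_airspeed(39.31): V ← 39.31 m/s
adjust_throttle(-1687): rpm ← 4971 -1687 = 3284
adjust_throttle(-393): rpm ← 3284 -393 = 2891
adjust_airspeed(-15.48): V ← 39.31 -15.48 = 23.83 m/s
throttle_to(4153): rpm ← 4153
final state: V = 23.83 m/s, rpm = 4153 → n = rpm/60 = 69.216667 rev/s
J = V / (n·D) = 23.83 / (69.216667 × 2.675) = 0.128703
regime bands: climb J<0.3815 | cruise [0.3815, 0.7630) | windmill J≥0.7630
J = 0.1287 → climb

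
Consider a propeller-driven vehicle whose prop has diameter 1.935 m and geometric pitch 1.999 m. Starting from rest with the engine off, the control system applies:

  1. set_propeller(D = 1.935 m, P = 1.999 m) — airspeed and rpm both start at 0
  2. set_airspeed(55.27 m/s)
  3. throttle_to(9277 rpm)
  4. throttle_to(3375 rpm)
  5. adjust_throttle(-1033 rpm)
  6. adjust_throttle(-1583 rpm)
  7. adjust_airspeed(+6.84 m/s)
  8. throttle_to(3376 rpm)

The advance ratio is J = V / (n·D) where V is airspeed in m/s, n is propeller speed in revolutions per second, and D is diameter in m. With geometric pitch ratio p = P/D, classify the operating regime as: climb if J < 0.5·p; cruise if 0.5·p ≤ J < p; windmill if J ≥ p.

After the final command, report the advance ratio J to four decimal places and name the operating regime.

set_propeller: D = 1.935 m, P = 1.999 m (p = P/D = 1.033075); state ← (V=0, rpm=0)
set_airspeed(55.27): V ← 55.27 m/s
throttle_to(9277): rpm ← 9277
throttle_to(3375): rpm ← 3375
adjust_throttle(-1033): rpm ← 3375 -1033 = 2342
adjust_throttle(-1583): rpm ← 2342 -1583 = 759
adjust_airspeed(+6.84): V ← 55.27 +6.84 = 62.11 m/s
throttle_to(3376): rpm ← 3376
final state: V = 62.11 m/s, rpm = 3376 → n = rpm/60 = 56.266667 rev/s
J = V / (n·D) = 62.11 / (56.266667 × 1.935) = 0.570465
regime bands: climb J<0.5165 | cruise [0.5165, 1.0331) | windmill J≥1.0331
J = 0.5705 → cruise

J = 0.5705, regime = cruise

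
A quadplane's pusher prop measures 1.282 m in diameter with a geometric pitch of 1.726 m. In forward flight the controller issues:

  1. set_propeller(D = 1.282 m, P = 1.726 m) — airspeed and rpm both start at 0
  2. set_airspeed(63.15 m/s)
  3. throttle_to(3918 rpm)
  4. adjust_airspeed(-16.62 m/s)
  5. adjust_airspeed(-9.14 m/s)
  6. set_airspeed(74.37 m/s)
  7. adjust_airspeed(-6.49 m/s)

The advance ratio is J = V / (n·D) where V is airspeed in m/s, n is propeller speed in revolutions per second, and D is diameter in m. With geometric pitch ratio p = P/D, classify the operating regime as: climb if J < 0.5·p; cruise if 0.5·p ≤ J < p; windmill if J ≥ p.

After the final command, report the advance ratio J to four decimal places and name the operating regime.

J = 0.8109, regime = cruise

set_propeller: D = 1.282 m, P = 1.726 m (p = P/D = 1.346334); state ← (V=0, rpm=0)
set_airspeed(63.15): V ← 63.15 m/s
throttle_to(3918): rpm ← 3918
adjust_airspeed(-16.62): V ← 63.15 -16.62 = 46.53 m/s
adjust_airspeed(-9.14): V ← 46.53 -9.14 = 37.39 m/s
set_airspeed(74.37): V ← 74.37 m/s
adjust_airspeed(-6.49): V ← 74.37 -6.49 = 67.88 m/s
final state: V = 67.88 m/s, rpm = 3918 → n = rpm/60 = 65.300000 rev/s
J = V / (n·D) = 67.88 / (65.300000 × 1.282) = 0.810850
regime bands: climb J<0.6732 | cruise [0.6732, 1.3463) | windmill J≥1.3463
J = 0.8109 → cruise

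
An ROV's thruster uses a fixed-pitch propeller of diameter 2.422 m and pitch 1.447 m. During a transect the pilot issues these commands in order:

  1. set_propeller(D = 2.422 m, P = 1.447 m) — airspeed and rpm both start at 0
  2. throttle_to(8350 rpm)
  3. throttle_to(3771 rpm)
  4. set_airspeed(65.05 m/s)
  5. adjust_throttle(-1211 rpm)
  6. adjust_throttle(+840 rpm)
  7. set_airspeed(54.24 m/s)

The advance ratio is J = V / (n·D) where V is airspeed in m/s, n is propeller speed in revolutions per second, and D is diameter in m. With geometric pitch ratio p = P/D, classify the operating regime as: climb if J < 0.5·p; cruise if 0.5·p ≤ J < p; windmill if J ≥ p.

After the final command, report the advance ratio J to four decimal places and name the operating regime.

J = 0.3952, regime = cruise

set_propeller: D = 2.422 m, P = 1.447 m (p = P/D = 0.597440); state ← (V=0, rpm=0)
throttle_to(8350): rpm ← 8350
throttle_to(3771): rpm ← 3771
set_airspeed(65.05): V ← 65.05 m/s
adjust_throttle(-1211): rpm ← 3771 -1211 = 2560
adjust_throttle(+840): rpm ← 2560 +840 = 3400
set_airspeed(54.24): V ← 54.24 m/s
final state: V = 54.24 m/s, rpm = 3400 → n = rpm/60 = 56.666667 rev/s
J = V / (n·D) = 54.24 / (56.666667 × 2.422) = 0.395201
regime bands: climb J<0.2987 | cruise [0.2987, 0.5974) | windmill J≥0.5974
J = 0.3952 → cruise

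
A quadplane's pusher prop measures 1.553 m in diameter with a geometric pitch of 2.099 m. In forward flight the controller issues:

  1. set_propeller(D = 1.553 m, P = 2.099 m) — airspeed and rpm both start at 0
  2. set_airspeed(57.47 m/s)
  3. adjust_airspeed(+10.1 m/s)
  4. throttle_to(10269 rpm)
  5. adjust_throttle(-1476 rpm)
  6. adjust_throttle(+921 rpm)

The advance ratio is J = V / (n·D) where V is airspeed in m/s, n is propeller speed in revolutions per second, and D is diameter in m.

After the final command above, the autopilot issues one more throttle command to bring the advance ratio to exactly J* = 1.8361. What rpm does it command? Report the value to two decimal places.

rpm = 1421.80

set_propeller: D = 1.553 m, P = 2.099 m (p = P/D = 1.351578); state ← (V=0, rpm=0)
set_airspeed(57.47): V ← 57.47 m/s
adjust_airspeed(+10.1): V ← 57.47 +10.1 = 67.57 m/s
throttle_to(10269): rpm ← 10269
adjust_throttle(-1476): rpm ← 10269 -1476 = 8793
adjust_throttle(+921): rpm ← 8793 +921 = 9714
final state: V = 67.57 m/s, rpm = 9714 → n = rpm/60 = 161.900000 rev/s
target J* = 1.8361; solve J* = V/(n·D) for n: n = V/(J*·D) = 67.57/(1.8361 × 1.553) = 23.696605 rev/s
rpm = 60·n = 1421.796311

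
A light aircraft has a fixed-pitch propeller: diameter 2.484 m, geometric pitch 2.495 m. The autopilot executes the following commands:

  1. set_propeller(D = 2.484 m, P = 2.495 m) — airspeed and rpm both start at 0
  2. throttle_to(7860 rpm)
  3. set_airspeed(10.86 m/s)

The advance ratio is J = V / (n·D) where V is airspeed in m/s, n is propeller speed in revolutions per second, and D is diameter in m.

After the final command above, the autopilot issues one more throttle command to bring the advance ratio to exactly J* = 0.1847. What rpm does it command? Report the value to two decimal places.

rpm = 1420.24

set_propeller: D = 2.484 m, P = 2.495 m (p = P/D = 1.004428); state ← (V=0, rpm=0)
throttle_to(7860): rpm ← 7860
set_airspeed(10.86): V ← 10.86 m/s
final state: V = 10.86 m/s, rpm = 7860 → n = rpm/60 = 131.000000 rev/s
target J* = 0.1847; solve J* = V/(n·D) for n: n = V/(J*·D) = 10.86/(0.1847 × 2.484) = 23.670713 rev/s
rpm = 60·n = 1420.242775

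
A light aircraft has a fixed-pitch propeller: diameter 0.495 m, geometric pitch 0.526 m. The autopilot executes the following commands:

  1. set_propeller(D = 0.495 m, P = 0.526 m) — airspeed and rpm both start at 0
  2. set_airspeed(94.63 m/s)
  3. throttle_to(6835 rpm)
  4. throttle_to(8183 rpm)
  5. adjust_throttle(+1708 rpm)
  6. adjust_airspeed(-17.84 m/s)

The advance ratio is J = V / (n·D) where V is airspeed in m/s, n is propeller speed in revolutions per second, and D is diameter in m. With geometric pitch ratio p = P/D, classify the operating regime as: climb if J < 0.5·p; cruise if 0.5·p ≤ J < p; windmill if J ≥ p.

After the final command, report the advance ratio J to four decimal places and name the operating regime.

J = 0.9410, regime = cruise

set_propeller: D = 0.495 m, P = 0.526 m (p = P/D = 1.062626); state ← (V=0, rpm=0)
set_airspeed(94.63): V ← 94.63 m/s
throttle_to(6835): rpm ← 6835
throttle_to(8183): rpm ← 8183
adjust_throttle(+1708): rpm ← 8183 +1708 = 9891
adjust_airspeed(-17.84): V ← 94.63 -17.84 = 76.79 m/s
final state: V = 76.79 m/s, rpm = 9891 → n = rpm/60 = 164.850000 rev/s
J = V / (n·D) = 76.79 / (164.850000 × 0.495) = 0.941045
regime bands: climb J<0.5313 | cruise [0.5313, 1.0626) | windmill J≥1.0626
J = 0.9410 → cruise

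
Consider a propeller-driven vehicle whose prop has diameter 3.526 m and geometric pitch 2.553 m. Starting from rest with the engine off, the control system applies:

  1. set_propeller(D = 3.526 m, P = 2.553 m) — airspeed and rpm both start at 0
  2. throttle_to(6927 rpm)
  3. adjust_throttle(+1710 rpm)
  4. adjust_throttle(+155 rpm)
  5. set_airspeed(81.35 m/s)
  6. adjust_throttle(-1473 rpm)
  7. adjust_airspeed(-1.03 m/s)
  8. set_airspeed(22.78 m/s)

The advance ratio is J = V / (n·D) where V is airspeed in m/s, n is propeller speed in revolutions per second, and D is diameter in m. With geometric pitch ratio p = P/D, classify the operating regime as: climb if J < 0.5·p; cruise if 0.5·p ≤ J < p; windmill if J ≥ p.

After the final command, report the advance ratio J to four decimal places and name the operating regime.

set_propeller: D = 3.526 m, P = 2.553 m (p = P/D = 0.724050); state ← (V=0, rpm=0)
throttle_to(6927): rpm ← 6927
adjust_throttle(+1710): rpm ← 6927 +1710 = 8637
adjust_throttle(+155): rpm ← 8637 +155 = 8792
set_airspeed(81.35): V ← 81.35 m/s
adjust_throttle(-1473): rpm ← 8792 -1473 = 7319
adjust_airspeed(-1.03): V ← 81.35 -1.03 = 80.32 m/s
set_airspeed(22.78): V ← 22.78 m/s
final state: V = 22.78 m/s, rpm = 7319 → n = rpm/60 = 121.983333 rev/s
J = V / (n·D) = 22.78 / (121.983333 × 3.526) = 0.052963
regime bands: climb J<0.3620 | cruise [0.3620, 0.7240) | windmill J≥0.7240
J = 0.0530 → climb

J = 0.0530, regime = climb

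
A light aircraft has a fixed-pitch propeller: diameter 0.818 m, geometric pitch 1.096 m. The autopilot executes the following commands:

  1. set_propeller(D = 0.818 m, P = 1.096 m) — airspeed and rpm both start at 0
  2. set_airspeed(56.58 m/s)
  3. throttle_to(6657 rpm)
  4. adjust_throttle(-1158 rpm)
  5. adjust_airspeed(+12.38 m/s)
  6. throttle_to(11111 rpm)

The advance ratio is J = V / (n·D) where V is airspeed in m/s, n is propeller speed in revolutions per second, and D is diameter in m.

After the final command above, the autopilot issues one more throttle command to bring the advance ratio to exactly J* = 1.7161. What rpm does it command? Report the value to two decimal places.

rpm = 2947.49

set_propeller: D = 0.818 m, P = 1.096 m (p = P/D = 1.339853); state ← (V=0, rpm=0)
set_airspeed(56.58): V ← 56.58 m/s
throttle_to(6657): rpm ← 6657
adjust_throttle(-1158): rpm ← 6657 -1158 = 5499
adjust_airspeed(+12.38): V ← 56.58 +12.38 = 68.96 m/s
throttle_to(11111): rpm ← 11111
final state: V = 68.96 m/s, rpm = 11111 → n = rpm/60 = 185.183333 rev/s
target J* = 1.7161; solve J* = V/(n·D) for n: n = V/(J*·D) = 68.96/(1.7161 × 0.818) = 49.124864 rev/s
rpm = 60·n = 2947.491818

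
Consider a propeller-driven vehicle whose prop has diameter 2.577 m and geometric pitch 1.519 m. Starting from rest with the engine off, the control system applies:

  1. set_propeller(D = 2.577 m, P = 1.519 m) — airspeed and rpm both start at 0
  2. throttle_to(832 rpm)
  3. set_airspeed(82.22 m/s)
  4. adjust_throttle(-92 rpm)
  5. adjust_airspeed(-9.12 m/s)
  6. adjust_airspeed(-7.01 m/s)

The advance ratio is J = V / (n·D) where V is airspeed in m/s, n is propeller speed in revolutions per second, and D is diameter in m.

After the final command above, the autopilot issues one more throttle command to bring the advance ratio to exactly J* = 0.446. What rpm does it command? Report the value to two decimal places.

rpm = 3450.15

set_propeller: D = 2.577 m, P = 1.519 m (p = P/D = 0.589445); state ← (V=0, rpm=0)
throttle_to(832): rpm ← 832
set_airspeed(82.22): V ← 82.22 m/s
adjust_throttle(-92): rpm ← 832 -92 = 740
adjust_airspeed(-9.12): V ← 82.22 -9.12 = 73.1 m/s
adjust_airspeed(-7.01): V ← 73.1 -7.01 = 66.09 m/s
final state: V = 66.09 m/s, rpm = 740 → n = rpm/60 = 12.333333 rev/s
target J* = 0.446; solve J* = V/(n·D) for n: n = V/(J*·D) = 66.09/(0.446 × 2.577) = 57.502467 rev/s
rpm = 60·n = 3450.147998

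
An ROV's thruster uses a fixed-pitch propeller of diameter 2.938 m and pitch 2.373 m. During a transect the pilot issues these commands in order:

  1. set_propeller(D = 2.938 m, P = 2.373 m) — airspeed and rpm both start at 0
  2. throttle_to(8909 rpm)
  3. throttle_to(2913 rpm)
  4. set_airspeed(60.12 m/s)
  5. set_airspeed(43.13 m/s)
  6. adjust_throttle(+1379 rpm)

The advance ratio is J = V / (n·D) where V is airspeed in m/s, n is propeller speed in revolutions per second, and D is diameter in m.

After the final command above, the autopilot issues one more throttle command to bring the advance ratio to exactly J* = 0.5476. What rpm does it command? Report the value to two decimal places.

set_propeller: D = 2.938 m, P = 2.373 m (p = P/D = 0.807692); state ← (V=0, rpm=0)
throttle_to(8909): rpm ← 8909
throttle_to(2913): rpm ← 2913
set_airspeed(60.12): V ← 60.12 m/s
set_airspeed(43.13): V ← 43.13 m/s
adjust_throttle(+1379): rpm ← 2913 +1379 = 4292
final state: V = 43.13 m/s, rpm = 4292 → n = rpm/60 = 71.533333 rev/s
target J* = 0.5476; solve J* = V/(n·D) for n: n = V/(J*·D) = 43.13/(0.5476 × 2.938) = 26.807988 rev/s
rpm = 60·n = 1608.479305

rpm = 1608.48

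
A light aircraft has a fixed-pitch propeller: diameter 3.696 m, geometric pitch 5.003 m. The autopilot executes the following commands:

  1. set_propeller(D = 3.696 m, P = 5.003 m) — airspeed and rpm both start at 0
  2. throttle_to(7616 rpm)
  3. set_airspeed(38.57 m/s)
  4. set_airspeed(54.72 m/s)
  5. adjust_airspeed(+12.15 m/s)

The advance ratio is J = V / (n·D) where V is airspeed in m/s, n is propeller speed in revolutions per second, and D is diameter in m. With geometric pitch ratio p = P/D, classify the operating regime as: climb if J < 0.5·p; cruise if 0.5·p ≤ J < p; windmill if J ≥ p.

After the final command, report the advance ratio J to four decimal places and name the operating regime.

J = 0.1425, regime = climb

set_propeller: D = 3.696 m, P = 5.003 m (p = P/D = 1.353626); state ← (V=0, rpm=0)
throttle_to(7616): rpm ← 7616
set_airspeed(38.57): V ← 38.57 m/s
set_airspeed(54.72): V ← 54.72 m/s
adjust_airspeed(+12.15): V ← 54.72 +12.15 = 66.87 m/s
final state: V = 66.87 m/s, rpm = 7616 → n = rpm/60 = 126.933333 rev/s
J = V / (n·D) = 66.87 / (126.933333 × 3.696) = 0.142536
regime bands: climb J<0.6768 | cruise [0.6768, 1.3536) | windmill J≥1.3536
J = 0.1425 → climb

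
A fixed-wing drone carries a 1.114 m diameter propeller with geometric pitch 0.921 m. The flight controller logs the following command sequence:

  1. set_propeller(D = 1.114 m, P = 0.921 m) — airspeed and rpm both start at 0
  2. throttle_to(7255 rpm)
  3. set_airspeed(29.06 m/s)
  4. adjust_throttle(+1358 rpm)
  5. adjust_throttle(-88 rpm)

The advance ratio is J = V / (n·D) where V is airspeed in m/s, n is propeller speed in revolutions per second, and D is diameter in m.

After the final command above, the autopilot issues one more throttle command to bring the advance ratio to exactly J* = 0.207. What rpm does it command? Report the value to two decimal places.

set_propeller: D = 1.114 m, P = 0.921 m (p = P/D = 0.826750); state ← (V=0, rpm=0)
throttle_to(7255): rpm ← 7255
set_airspeed(29.06): V ← 29.06 m/s
adjust_throttle(+1358): rpm ← 7255 +1358 = 8613
adjust_throttle(-88): rpm ← 8613 -88 = 8525
final state: V = 29.06 m/s, rpm = 8525 → n = rpm/60 = 142.083333 rev/s
target J* = 0.207; solve J* = V/(n·D) for n: n = V/(J*·D) = 29.06/(0.207 × 1.114) = 126.020174 rev/s
rpm = 60·n = 7561.210418

rpm = 7561.21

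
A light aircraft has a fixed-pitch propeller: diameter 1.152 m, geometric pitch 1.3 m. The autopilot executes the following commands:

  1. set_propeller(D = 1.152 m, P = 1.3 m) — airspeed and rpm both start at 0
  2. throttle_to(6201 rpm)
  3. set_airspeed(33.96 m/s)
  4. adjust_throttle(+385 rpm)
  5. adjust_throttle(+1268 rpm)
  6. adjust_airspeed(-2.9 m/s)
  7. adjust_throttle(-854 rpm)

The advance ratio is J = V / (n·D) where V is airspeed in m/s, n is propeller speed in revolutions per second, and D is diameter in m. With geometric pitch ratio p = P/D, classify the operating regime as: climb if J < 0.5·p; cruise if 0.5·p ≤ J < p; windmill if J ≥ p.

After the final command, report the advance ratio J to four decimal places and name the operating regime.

J = 0.2311, regime = climb

set_propeller: D = 1.152 m, P = 1.3 m (p = P/D = 1.128472); state ← (V=0, rpm=0)
throttle_to(6201): rpm ← 6201
set_airspeed(33.96): V ← 33.96 m/s
adjust_throttle(+385): rpm ← 6201 +385 = 6586
adjust_throttle(+1268): rpm ← 6586 +1268 = 7854
adjust_airspeed(-2.9): V ← 33.96 -2.9 = 31.06 m/s
adjust_throttle(-854): rpm ← 7854 -854 = 7000
final state: V = 31.06 m/s, rpm = 7000 → n = rpm/60 = 116.666667 rev/s
J = V / (n·D) = 31.06 / (116.666667 × 1.152) = 0.231101
regime bands: climb J<0.5642 | cruise [0.5642, 1.1285) | windmill J≥1.1285
J = 0.2311 → climb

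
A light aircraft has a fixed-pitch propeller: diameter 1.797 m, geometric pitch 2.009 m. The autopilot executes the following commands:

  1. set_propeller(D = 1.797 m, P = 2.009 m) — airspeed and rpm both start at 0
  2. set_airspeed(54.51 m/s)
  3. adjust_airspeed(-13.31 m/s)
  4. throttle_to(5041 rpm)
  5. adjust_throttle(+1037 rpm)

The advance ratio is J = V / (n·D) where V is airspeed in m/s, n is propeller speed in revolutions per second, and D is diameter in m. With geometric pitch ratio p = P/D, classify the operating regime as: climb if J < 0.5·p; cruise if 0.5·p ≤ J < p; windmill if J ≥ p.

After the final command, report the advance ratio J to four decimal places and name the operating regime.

J = 0.2263, regime = climb

set_propeller: D = 1.797 m, P = 2.009 m (p = P/D = 1.117974); state ← (V=0, rpm=0)
set_airspeed(54.51): V ← 54.51 m/s
adjust_airspeed(-13.31): V ← 54.51 -13.31 = 41.2 m/s
throttle_to(5041): rpm ← 5041
adjust_throttle(+1037): rpm ← 5041 +1037 = 6078
final state: V = 41.2 m/s, rpm = 6078 → n = rpm/60 = 101.300000 rev/s
J = V / (n·D) = 41.2 / (101.300000 × 1.797) = 0.226329
regime bands: climb J<0.5590 | cruise [0.5590, 1.1180) | windmill J≥1.1180
J = 0.2263 → climb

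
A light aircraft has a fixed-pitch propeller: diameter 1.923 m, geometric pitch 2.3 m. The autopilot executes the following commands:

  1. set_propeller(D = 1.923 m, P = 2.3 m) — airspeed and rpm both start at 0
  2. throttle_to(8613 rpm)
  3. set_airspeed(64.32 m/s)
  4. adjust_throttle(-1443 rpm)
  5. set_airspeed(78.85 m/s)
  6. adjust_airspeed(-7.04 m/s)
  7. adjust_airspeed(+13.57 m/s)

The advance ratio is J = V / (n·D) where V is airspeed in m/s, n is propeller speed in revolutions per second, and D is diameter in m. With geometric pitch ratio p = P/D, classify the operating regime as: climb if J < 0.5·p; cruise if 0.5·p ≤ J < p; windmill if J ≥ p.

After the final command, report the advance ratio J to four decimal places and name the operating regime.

set_propeller: D = 1.923 m, P = 2.3 m (p = P/D = 1.196048); state ← (V=0, rpm=0)
throttle_to(8613): rpm ← 8613
set_airspeed(64.32): V ← 64.32 m/s
adjust_throttle(-1443): rpm ← 8613 -1443 = 7170
set_airspeed(78.85): V ← 78.85 m/s
adjust_airspeed(-7.04): V ← 78.85 -7.04 = 71.81 m/s
adjust_airspeed(+13.57): V ← 71.81 +13.57 = 85.38 m/s
final state: V = 85.38 m/s, rpm = 7170 → n = rpm/60 = 119.500000 rev/s
J = V / (n·D) = 85.38 / (119.500000 × 1.923) = 0.371543
regime bands: climb J<0.5980 | cruise [0.5980, 1.1960) | windmill J≥1.1960
J = 0.3715 → climb

J = 0.3715, regime = climb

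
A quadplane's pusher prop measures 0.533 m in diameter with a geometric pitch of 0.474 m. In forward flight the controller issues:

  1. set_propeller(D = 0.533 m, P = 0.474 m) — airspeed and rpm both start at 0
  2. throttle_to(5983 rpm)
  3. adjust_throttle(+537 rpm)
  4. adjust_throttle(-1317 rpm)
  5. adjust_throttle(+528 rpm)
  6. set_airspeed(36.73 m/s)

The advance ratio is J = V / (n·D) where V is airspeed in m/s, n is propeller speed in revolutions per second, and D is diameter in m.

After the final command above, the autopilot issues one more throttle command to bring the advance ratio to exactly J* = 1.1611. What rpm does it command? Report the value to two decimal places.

rpm = 3561.03

set_propeller: D = 0.533 m, P = 0.474 m (p = P/D = 0.889306); state ← (V=0, rpm=0)
throttle_to(5983): rpm ← 5983
adjust_throttle(+537): rpm ← 5983 +537 = 6520
adjust_throttle(-1317): rpm ← 6520 -1317 = 5203
adjust_throttle(+528): rpm ← 5203 +528 = 5731
set_airspeed(36.73): V ← 36.73 m/s
final state: V = 36.73 m/s, rpm = 5731 → n = rpm/60 = 95.516667 rev/s
target J* = 1.1611; solve J* = V/(n·D) for n: n = V/(J*·D) = 36.73/(1.1611 × 0.533) = 59.350461 rev/s
rpm = 60·n = 3561.027640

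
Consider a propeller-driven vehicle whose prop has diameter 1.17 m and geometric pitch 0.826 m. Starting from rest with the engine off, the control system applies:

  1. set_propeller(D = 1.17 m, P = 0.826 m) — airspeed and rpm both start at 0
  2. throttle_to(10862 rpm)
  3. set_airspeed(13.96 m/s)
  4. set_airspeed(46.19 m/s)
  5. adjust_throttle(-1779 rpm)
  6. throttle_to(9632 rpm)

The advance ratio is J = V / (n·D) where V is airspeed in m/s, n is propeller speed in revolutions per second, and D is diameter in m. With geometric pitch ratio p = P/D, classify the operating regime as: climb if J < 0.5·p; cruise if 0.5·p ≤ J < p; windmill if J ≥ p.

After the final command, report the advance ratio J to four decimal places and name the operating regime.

J = 0.2459, regime = climb

set_propeller: D = 1.17 m, P = 0.826 m (p = P/D = 0.705983); state ← (V=0, rpm=0)
throttle_to(10862): rpm ← 10862
set_airspeed(13.96): V ← 13.96 m/s
set_airspeed(46.19): V ← 46.19 m/s
adjust_throttle(-1779): rpm ← 10862 -1779 = 9083
throttle_to(9632): rpm ← 9632
final state: V = 46.19 m/s, rpm = 9632 → n = rpm/60 = 160.533333 rev/s
J = V / (n·D) = 46.19 / (160.533333 × 1.17) = 0.245922
regime bands: climb J<0.3530 | cruise [0.3530, 0.7060) | windmill J≥0.7060
J = 0.2459 → climb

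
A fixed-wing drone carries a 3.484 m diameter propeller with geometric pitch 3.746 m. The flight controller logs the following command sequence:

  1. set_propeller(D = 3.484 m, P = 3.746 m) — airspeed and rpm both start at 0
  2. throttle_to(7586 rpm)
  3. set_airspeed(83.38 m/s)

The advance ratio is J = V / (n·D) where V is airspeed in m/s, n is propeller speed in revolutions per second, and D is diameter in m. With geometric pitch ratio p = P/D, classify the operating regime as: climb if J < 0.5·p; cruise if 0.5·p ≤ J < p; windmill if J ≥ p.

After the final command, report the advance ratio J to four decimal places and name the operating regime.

set_propeller: D = 3.484 m, P = 3.746 m (p = P/D = 1.075201); state ← (V=0, rpm=0)
throttle_to(7586): rpm ← 7586
set_airspeed(83.38): V ← 83.38 m/s
final state: V = 83.38 m/s, rpm = 7586 → n = rpm/60 = 126.433333 rev/s
J = V / (n·D) = 83.38 / (126.433333 × 3.484) = 0.189288
regime bands: climb J<0.5376 | cruise [0.5376, 1.0752) | windmill J≥1.0752
J = 0.1893 → climb

J = 0.1893, regime = climb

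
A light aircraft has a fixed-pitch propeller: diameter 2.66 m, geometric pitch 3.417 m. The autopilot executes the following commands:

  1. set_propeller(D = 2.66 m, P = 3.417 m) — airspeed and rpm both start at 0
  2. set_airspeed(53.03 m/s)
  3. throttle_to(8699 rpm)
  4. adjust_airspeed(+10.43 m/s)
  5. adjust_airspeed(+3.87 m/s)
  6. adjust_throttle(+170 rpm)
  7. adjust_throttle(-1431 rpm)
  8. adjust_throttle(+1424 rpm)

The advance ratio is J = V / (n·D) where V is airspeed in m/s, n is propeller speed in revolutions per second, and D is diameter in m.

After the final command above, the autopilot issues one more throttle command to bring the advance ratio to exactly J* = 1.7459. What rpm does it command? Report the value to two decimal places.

set_propeller: D = 2.66 m, P = 3.417 m (p = P/D = 1.284586); state ← (V=0, rpm=0)
set_airspeed(53.03): V ← 53.03 m/s
throttle_to(8699): rpm ← 8699
adjust_airspeed(+10.43): V ← 53.03 +10.43 = 63.46 m/s
adjust_airspeed(+3.87): V ← 63.46 +3.87 = 67.33 m/s
adjust_throttle(+170): rpm ← 8699 +170 = 8869
adjust_throttle(-1431): rpm ← 8869 -1431 = 7438
adjust_throttle(+1424): rpm ← 7438 +1424 = 8862
final state: V = 67.33 m/s, rpm = 8862 → n = rpm/60 = 147.700000 rev/s
target J* = 1.7459; solve J* = V/(n·D) for n: n = V/(J*·D) = 67.33/(1.7459 × 2.66) = 14.497984 rev/s
rpm = 60·n = 869.879033

rpm = 869.88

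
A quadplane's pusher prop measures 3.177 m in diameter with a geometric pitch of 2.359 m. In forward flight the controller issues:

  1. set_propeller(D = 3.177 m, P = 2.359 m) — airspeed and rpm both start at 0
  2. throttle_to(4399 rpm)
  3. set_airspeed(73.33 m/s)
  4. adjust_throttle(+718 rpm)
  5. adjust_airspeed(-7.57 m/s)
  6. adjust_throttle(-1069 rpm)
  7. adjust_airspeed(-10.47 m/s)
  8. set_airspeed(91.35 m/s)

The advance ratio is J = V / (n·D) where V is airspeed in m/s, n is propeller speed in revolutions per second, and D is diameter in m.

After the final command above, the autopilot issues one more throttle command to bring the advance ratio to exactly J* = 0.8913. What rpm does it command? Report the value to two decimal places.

rpm = 1935.61

set_propeller: D = 3.177 m, P = 2.359 m (p = P/D = 0.742524); state ← (V=0, rpm=0)
throttle_to(4399): rpm ← 4399
set_airspeed(73.33): V ← 73.33 m/s
adjust_throttle(+718): rpm ← 4399 +718 = 5117
adjust_airspeed(-7.57): V ← 73.33 -7.57 = 65.76 m/s
adjust_throttle(-1069): rpm ← 5117 -1069 = 4048
adjust_airspeed(-10.47): V ← 65.76 -10.47 = 55.29 m/s
set_airspeed(91.35): V ← 91.35 m/s
final state: V = 91.35 m/s, rpm = 4048 → n = rpm/60 = 67.466667 rev/s
target J* = 0.8913; solve J* = V/(n·D) for n: n = V/(J*·D) = 91.35/(0.8913 × 3.177) = 32.260228 rev/s
rpm = 60·n = 1935.613671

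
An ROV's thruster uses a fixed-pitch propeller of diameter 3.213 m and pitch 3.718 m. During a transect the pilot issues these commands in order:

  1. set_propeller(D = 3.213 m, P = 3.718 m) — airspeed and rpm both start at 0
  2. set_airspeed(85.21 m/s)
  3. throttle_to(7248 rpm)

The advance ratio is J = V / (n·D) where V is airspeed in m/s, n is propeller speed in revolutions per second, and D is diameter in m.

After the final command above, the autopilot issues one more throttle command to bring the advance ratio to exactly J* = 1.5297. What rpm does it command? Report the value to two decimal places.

rpm = 1040.22

set_propeller: D = 3.213 m, P = 3.718 m (p = P/D = 1.157174); state ← (V=0, rpm=0)
set_airspeed(85.21): V ← 85.21 m/s
throttle_to(7248): rpm ← 7248
final state: V = 85.21 m/s, rpm = 7248 → n = rpm/60 = 120.800000 rev/s
target J* = 1.5297; solve J* = V/(n·D) for n: n = V/(J*·D) = 85.21/(1.5297 × 3.213) = 17.336985 rev/s
rpm = 60·n = 1040.219099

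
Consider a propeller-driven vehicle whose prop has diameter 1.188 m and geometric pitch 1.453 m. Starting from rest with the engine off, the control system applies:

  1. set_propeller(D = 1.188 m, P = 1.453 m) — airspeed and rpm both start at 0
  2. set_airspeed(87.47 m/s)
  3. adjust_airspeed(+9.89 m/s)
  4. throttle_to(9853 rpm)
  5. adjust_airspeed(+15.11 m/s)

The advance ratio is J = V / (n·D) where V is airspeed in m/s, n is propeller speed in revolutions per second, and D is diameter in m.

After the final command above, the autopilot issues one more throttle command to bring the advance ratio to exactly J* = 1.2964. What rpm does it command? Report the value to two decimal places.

rpm = 4381.60

set_propeller: D = 1.188 m, P = 1.453 m (p = P/D = 1.223064); state ← (V=0, rpm=0)
set_airspeed(87.47): V ← 87.47 m/s
adjust_airspeed(+9.89): V ← 87.47 +9.89 = 97.36 m/s
throttle_to(9853): rpm ← 9853
adjust_airspeed(+15.11): V ← 97.36 +15.11 = 112.47 m/s
final state: V = 112.47 m/s, rpm = 9853 → n = rpm/60 = 164.216667 rev/s
target J* = 1.2964; solve J* = V/(n·D) for n: n = V/(J*·D) = 112.47/(1.2964 × 1.188) = 73.026625 rev/s
rpm = 60·n = 4381.597524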